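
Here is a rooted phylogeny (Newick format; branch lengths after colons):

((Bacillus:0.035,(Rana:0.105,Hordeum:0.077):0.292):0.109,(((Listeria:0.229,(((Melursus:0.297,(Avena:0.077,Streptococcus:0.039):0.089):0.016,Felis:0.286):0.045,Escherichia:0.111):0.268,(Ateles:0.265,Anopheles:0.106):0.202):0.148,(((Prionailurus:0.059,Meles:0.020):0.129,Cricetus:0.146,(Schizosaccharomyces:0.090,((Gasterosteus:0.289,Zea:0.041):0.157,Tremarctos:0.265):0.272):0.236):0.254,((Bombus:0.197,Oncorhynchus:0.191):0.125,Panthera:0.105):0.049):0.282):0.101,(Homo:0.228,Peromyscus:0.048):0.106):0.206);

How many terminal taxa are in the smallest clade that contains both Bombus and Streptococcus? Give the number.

18

The MRCA of Bombus and Streptococcus is the node subtending ((Listeria,(((Melursus,(Avena,Streptococcus)),Felis),Escherichia),(Ateles,Anopheles)),(((Prionailurus,Meles),Cricetus,(Schizosaccharomyces,((Gasterosteus,Zea),Tremarctos))),((Bombus,Oncorhynchus),Panthera))).
That clade contains 18 terminal taxa: Anopheles, Ateles, Avena, Bombus, Cricetus, Escherichia, Felis, Gasterosteus, Listeria, Meles, Melursus, Oncorhynchus, Panthera, Prionailurus, Schizosaccharomyces, Streptococcus, Tremarctos, Zea.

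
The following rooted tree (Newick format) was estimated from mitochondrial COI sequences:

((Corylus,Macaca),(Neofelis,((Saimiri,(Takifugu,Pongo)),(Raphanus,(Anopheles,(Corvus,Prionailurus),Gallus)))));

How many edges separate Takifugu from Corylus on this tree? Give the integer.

7

The MRCA of Takifugu and Corylus is the root of the tree.
From Takifugu up to that node: 5 branches. From Corylus up to the same node: 2 branches. Total: 5 + 2 = 7.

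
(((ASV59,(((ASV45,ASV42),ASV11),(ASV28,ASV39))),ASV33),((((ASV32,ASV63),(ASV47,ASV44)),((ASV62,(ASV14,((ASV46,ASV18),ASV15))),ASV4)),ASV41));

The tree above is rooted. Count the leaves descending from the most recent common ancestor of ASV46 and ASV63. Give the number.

10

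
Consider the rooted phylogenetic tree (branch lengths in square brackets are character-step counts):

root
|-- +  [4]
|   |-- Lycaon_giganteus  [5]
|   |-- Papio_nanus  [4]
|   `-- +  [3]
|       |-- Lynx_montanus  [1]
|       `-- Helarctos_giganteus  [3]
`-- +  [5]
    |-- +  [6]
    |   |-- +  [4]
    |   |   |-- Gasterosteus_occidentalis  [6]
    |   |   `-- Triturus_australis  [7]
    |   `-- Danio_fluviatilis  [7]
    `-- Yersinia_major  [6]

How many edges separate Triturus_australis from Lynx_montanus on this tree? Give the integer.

7

The MRCA of Triturus_australis and Lynx_montanus is the root of the tree.
From Triturus_australis up to that node: 4 branches. From Lynx_montanus up to the same node: 3 branches. Total: 4 + 3 = 7.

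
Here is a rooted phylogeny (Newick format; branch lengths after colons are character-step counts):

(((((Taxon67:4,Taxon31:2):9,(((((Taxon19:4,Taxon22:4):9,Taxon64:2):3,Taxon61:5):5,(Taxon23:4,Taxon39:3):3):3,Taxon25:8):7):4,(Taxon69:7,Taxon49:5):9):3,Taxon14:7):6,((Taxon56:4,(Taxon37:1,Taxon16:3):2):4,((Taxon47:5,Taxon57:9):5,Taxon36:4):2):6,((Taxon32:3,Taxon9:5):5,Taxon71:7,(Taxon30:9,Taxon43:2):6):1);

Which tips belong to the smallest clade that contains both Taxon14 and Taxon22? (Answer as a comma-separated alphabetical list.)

Taxon14, Taxon19, Taxon22, Taxon23, Taxon25, Taxon31, Taxon39, Taxon49, Taxon61, Taxon64, Taxon67, Taxon69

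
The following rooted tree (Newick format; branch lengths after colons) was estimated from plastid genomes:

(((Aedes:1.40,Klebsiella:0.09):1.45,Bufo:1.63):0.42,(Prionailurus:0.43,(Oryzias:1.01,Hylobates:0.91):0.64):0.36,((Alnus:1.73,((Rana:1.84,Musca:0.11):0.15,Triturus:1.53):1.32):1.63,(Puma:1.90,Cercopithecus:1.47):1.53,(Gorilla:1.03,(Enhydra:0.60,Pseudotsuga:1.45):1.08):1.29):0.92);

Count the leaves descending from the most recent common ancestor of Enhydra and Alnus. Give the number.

The MRCA of Enhydra and Alnus is the node subtending ((Alnus,((Rana,Musca),Triturus)),(Puma,Cercopithecus),(Gorilla,(Enhydra,Pseudotsuga))).
That clade contains 9 terminal taxa: Alnus, Cercopithecus, Enhydra, Gorilla, Musca, Pseudotsuga, Puma, Rana, Triturus.

9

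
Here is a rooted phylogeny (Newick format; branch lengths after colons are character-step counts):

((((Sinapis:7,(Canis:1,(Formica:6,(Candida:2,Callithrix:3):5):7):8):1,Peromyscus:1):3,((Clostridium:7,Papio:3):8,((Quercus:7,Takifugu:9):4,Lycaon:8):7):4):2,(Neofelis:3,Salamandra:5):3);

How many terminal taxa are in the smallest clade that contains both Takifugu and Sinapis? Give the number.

11

The MRCA of Takifugu and Sinapis is the node subtending (((Sinapis,(Canis,(Formica,(Candida,Callithrix)))),Peromyscus),((Clostridium,Papio),((Quercus,Takifugu),Lycaon))).
That clade contains 11 terminal taxa: Callithrix, Candida, Canis, Clostridium, Formica, Lycaon, Papio, Peromyscus, Quercus, Sinapis, Takifugu.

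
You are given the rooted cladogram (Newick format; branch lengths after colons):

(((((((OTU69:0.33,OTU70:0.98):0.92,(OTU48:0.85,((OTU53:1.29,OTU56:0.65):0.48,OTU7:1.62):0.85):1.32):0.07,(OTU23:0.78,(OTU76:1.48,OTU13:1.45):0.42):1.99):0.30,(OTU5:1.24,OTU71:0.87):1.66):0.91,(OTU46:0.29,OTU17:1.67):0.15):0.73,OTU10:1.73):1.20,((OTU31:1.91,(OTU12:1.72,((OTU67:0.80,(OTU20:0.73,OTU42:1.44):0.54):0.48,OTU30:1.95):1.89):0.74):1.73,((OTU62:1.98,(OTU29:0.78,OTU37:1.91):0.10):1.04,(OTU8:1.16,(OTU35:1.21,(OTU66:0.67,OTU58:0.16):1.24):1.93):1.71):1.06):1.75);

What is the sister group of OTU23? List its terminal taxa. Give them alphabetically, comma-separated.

OTU13, OTU76

OTU23 attaches to the tree at the node subtending (OTU23,(OTU76,OTU13)).
The other lineage descending from that same node — the sister group — is (OTU76,OTU13); its 2 tips in alphabetical order are the answer.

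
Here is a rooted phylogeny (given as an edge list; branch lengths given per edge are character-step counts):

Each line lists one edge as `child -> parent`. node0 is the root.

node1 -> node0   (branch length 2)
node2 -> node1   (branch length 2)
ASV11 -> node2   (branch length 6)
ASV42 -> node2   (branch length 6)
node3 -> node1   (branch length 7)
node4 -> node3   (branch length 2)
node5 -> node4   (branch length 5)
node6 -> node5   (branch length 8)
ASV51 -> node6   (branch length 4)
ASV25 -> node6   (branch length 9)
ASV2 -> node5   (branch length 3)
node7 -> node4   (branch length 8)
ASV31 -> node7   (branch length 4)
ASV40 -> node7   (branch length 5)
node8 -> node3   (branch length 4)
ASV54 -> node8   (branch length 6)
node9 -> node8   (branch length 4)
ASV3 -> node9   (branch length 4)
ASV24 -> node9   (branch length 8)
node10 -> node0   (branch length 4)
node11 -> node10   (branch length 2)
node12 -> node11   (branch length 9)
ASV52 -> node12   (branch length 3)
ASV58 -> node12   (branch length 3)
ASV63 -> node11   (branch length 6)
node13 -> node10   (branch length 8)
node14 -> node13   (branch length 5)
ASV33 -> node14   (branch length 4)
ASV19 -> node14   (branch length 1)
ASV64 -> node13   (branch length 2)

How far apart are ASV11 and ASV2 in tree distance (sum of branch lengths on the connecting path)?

The path runs ASV11 → … → MRCA → … → ASV2; the MRCA is the node subtending ((ASV11,ASV42),((((ASV51,ASV25),ASV2),(ASV31,ASV40)),(ASV54,(ASV3,ASV24)))).
Branch lengths along that path: 6 + 2 + 7 + 2 + 5 + 3 = 25.

25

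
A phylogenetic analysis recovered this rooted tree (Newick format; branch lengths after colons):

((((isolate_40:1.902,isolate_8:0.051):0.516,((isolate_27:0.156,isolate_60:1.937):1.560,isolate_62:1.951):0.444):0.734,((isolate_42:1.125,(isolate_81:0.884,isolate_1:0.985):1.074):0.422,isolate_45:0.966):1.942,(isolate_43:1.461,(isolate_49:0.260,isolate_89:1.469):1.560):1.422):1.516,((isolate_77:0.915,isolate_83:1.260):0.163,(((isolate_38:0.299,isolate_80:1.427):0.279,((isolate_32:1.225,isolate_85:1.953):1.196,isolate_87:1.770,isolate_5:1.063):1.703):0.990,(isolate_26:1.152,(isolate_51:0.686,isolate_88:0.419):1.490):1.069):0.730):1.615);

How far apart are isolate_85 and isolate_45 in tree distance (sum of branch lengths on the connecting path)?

The path runs isolate_85 → … → MRCA → … → isolate_45; the MRCA is the root of the tree.
Branch lengths along that path: 1.953 + 1.196 + 1.703 + 0.990 + 0.730 + 1.615 + 1.516 + 1.942 + 0.966 = 12.611.

12.611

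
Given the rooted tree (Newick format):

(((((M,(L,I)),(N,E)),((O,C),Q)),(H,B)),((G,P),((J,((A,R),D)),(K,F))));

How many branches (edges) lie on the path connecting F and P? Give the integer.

The MRCA of F and P is the node subtending ((G,P),((J,((A,R),D)),(K,F))).
From F up to that node: 3 branches. From P up to the same node: 2 branches. Total: 3 + 2 = 5.

5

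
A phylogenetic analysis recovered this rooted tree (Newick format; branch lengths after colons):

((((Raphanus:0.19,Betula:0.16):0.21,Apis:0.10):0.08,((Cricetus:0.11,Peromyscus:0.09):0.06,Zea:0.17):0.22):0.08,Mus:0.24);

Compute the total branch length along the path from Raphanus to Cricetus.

The path runs Raphanus → … → MRCA → … → Cricetus; the MRCA is the node subtending (((Raphanus,Betula),Apis),((Cricetus,Peromyscus),Zea)).
Branch lengths along that path: 0.19 + 0.21 + 0.08 + 0.22 + 0.06 + 0.11 = 0.87.

0.87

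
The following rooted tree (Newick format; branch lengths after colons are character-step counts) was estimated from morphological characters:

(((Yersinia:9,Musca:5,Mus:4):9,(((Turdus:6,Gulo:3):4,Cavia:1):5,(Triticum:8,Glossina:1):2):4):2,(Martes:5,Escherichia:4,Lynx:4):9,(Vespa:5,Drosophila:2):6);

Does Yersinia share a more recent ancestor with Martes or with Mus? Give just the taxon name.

The MRCA of Yersinia and Mus subtends (Yersinia,Musca,Mus) (3 taxa).
The MRCA of Yersinia and Martes is the root, subtending the entire tree (13 taxa).
The first is nested inside the second, so Yersinia shares a more recent common ancestor with Mus.

Mus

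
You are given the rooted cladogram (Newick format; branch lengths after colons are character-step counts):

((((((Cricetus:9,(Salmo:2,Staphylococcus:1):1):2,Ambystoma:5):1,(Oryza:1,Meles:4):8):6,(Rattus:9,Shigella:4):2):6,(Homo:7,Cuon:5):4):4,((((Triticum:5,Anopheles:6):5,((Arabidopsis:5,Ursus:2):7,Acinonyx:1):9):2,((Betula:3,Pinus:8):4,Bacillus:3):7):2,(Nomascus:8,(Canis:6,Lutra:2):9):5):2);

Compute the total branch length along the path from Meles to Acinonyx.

The path runs Meles → … → MRCA → … → Acinonyx; the MRCA is the root of the tree.
Branch lengths along that path: 4 + 8 + 6 + 6 + 4 + 2 + 2 + 2 + 9 + 1 = 44.

44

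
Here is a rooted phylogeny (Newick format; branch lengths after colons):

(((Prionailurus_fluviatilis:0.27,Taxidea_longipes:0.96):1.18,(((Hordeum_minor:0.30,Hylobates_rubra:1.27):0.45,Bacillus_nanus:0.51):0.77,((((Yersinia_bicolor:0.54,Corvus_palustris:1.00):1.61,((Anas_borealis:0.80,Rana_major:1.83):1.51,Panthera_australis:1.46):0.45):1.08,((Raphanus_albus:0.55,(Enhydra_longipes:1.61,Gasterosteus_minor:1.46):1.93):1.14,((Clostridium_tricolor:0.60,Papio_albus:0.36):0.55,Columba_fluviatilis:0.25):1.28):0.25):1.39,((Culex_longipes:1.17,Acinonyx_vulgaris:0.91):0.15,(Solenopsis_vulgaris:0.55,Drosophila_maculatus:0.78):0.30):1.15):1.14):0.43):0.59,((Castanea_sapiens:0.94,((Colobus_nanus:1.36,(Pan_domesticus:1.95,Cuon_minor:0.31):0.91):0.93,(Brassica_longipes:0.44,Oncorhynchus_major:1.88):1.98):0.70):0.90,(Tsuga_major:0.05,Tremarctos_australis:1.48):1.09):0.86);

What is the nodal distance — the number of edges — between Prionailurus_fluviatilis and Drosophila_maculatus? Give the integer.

7

The MRCA of Prionailurus_fluviatilis and Drosophila_maculatus is the node subtending ((Prionailurus_fluviatilis,Taxidea_longipes),(((Hordeum_minor,Hylobates_rubra),Bacillus_nanus),((((Yersinia_bicolor,Corvus_palustris),((Anas_borealis,Rana_major),Panthera_australis)),((Raphanus_albus,(Enhydra_longipes,Gasterosteus_minor)),((Clostridium_tricolor,Papio_albus),Columba_fluviatilis))),((Culex_longipes,Acinonyx_vulgaris),(Solenopsis_vulgaris,Drosophila_maculatus))))).
From Prionailurus_fluviatilis up to that node: 2 branches. From Drosophila_maculatus up to the same node: 5 branches. Total: 2 + 5 = 7.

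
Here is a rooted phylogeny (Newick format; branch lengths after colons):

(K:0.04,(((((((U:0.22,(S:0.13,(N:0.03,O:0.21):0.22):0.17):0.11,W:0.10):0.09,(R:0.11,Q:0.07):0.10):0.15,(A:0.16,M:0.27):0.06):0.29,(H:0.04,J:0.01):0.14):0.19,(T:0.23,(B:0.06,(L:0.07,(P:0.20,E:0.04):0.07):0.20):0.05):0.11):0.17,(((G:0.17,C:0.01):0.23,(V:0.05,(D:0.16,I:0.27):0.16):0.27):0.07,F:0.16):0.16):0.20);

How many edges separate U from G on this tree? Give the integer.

The MRCA of U and G is the node subtending (((((((U,(S,(N,O))),W),(R,Q)),(A,M)),(H,J)),(T,(B,(L,(P,E))))),(((G,C),(V,(D,I))),F)).
From U up to that node: 7 branches. From G up to the same node: 4 branches. Total: 7 + 4 = 11.

11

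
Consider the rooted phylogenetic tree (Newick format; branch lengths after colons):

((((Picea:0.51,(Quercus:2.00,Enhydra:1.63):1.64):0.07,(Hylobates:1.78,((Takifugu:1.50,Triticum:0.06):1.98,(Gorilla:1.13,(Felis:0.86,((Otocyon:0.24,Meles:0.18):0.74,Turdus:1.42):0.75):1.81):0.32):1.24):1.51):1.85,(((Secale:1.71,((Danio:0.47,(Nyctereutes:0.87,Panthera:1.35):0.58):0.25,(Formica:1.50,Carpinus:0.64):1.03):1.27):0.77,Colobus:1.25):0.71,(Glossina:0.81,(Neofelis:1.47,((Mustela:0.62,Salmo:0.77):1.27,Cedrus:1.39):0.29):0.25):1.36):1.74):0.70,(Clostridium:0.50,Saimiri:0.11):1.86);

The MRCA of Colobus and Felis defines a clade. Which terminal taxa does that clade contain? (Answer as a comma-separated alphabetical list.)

Carpinus, Cedrus, Colobus, Danio, Enhydra, Felis, Formica, Glossina, Gorilla, Hylobates, Meles, Mustela, Neofelis, Nyctereutes, Otocyon, Panthera, Picea, Quercus, Salmo, Secale, Takifugu, Triticum, Turdus

Tracing Colobus: it sits inside ((Secale,((Danio,(Nyctereutes,Panthera)),(Formica,Carpinus))),Colobus).
Tracing Felis: it sits inside (Felis,((Otocyon,Meles),Turdus)).
The smallest clade enclosing both is (((Picea,(Quercus,Enhydra)),(Hylobates,((Takifugu,Triticum),(Gorilla,(Felis,((Otocyon,Meles),Turdus)))))),(((Secale,((Danio,(Nyctereutes,Panthera)),(Formica,Carpinus))),Colobus),(Glossina,(Neofelis,((Mustela,Salmo),Cedrus))))); the answer is its 23 terminal taxa in alphabetical order.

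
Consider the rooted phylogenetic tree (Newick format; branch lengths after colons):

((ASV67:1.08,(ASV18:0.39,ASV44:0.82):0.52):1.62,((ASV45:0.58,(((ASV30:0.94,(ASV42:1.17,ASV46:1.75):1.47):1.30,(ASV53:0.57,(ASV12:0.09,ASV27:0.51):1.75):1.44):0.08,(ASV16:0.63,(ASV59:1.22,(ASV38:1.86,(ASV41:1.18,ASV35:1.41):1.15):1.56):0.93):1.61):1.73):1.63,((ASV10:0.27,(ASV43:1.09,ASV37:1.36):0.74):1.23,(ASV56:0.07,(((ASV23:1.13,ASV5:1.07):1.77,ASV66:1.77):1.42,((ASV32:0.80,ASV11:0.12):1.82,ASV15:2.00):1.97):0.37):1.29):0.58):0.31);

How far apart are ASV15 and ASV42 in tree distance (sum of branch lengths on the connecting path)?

13.59

The path runs ASV15 → … → MRCA → … → ASV42; the MRCA is the node subtending ((ASV45,(((ASV30,(ASV42,ASV46)),(ASV53,(ASV12,ASV27))),(ASV16,(ASV59,(ASV38,(ASV41,ASV35)))))),((ASV10,(ASV43,ASV37)),(ASV56,(((ASV23,ASV5),ASV66),((ASV32,ASV11),ASV15))))).
Branch lengths along that path: 2.00 + 1.97 + 0.37 + 1.29 + 0.58 + 1.63 + 1.73 + 0.08 + 1.30 + 1.47 + 1.17 = 13.59.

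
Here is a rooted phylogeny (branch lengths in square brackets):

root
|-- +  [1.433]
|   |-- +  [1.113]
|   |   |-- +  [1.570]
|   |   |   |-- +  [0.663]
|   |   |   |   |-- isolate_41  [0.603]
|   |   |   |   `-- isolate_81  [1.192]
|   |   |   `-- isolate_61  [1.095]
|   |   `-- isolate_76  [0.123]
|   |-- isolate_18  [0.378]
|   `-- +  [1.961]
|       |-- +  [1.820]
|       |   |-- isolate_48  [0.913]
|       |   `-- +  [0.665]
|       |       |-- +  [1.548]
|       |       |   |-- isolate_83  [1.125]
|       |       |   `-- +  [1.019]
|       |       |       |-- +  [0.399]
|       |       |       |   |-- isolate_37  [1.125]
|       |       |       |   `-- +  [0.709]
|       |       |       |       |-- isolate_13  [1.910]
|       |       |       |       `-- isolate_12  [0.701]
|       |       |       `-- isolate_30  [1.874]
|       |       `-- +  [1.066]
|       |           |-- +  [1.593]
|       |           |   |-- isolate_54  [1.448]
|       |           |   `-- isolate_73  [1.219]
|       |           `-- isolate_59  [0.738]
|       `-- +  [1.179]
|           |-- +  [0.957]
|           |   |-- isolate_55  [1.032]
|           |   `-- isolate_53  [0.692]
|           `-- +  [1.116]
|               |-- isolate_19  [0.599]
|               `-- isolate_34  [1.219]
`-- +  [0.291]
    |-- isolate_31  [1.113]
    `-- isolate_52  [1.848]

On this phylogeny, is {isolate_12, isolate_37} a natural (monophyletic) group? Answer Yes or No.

No

The MRCA of the listed taxa subtends (isolate_37,(isolate_13,isolate_12)).
That clade also contains isolate_13, which is not in the proposed group, so the group is not monophyletic.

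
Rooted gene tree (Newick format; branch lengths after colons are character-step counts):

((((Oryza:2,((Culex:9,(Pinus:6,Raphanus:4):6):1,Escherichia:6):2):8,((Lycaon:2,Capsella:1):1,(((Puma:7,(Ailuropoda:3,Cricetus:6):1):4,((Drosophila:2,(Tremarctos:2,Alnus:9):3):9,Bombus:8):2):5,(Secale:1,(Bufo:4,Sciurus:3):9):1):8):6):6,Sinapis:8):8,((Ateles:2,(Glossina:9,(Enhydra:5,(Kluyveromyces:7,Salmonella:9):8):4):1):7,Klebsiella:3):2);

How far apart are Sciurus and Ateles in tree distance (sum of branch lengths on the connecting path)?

52

The path runs Sciurus → … → MRCA → … → Ateles; the MRCA is the root of the tree.
Branch lengths along that path: 3 + 9 + 1 + 8 + 6 + 6 + 8 + 2 + 7 + 2 = 52.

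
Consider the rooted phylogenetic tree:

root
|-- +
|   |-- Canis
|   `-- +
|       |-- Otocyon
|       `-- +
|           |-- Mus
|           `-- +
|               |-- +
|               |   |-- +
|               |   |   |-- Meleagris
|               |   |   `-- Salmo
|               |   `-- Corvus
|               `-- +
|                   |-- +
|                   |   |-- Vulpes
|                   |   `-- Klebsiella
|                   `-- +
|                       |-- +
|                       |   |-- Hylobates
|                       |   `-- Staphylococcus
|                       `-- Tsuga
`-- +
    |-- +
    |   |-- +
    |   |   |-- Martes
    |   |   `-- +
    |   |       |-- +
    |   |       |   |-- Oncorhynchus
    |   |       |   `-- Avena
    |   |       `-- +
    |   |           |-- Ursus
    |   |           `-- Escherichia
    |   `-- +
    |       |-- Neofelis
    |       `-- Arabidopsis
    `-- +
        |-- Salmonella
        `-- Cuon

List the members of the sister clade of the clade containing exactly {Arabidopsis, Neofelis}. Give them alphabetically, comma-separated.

The clade containing exactly {Arabidopsis, Neofelis} attaches to the tree at the node subtending ((Martes,((Oncorhynchus,Avena),(Ursus,Escherichia))),(Neofelis,Arabidopsis)).
The other lineage descending from that same node — the sister group — is (Martes,((Oncorhynchus,Avena),(Ursus,Escherichia))); its 5 tips in alphabetical order are the answer.

Avena, Escherichia, Martes, Oncorhynchus, Ursus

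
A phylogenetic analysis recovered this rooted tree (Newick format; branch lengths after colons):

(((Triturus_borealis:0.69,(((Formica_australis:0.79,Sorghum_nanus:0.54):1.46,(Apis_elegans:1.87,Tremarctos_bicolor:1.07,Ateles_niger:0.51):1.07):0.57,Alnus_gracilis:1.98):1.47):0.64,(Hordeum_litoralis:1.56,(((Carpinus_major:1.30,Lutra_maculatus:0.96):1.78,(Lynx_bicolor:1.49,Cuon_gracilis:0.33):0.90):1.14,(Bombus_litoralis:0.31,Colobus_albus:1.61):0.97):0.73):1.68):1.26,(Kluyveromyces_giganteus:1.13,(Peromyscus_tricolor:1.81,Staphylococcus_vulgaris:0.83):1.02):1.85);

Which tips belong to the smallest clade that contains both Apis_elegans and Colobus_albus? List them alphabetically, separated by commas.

Alnus_gracilis, Apis_elegans, Ateles_niger, Bombus_litoralis, Carpinus_major, Colobus_albus, Cuon_gracilis, Formica_australis, Hordeum_litoralis, Lutra_maculatus, Lynx_bicolor, Sorghum_nanus, Tremarctos_bicolor, Triturus_borealis

Tracing Apis_elegans: it sits inside (Apis_elegans,Tremarctos_bicolor,Ateles_niger).
Tracing Colobus_albus: it sits inside (Bombus_litoralis,Colobus_albus).
The smallest clade enclosing both is ((Triturus_borealis,(((Formica_australis,Sorghum_nanus),(Apis_elegans,Tremarctos_bicolor,Ateles_niger)),Alnus_gracilis)),(Hordeum_litoralis,(((Carpinus_major,Lutra_maculatus),(Lynx_bicolor,Cuon_gracilis)),(Bombus_litoralis,Colobus_albus)))); the answer is its 14 terminal taxa in alphabetical order.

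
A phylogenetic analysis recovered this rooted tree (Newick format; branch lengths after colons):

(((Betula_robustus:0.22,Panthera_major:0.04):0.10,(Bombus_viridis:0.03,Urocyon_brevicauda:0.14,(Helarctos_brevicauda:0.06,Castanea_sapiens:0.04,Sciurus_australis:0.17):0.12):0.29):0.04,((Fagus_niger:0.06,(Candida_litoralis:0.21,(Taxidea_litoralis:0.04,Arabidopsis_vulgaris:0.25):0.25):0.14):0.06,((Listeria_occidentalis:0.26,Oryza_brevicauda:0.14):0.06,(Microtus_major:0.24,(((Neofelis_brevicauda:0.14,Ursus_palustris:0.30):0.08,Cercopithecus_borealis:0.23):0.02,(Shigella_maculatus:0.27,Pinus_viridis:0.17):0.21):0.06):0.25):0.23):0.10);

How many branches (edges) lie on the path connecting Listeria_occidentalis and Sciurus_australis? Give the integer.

The MRCA of Listeria_occidentalis and Sciurus_australis is the root of the tree.
From Listeria_occidentalis up to that node: 4 branches. From Sciurus_australis up to the same node: 4 branches. Total: 4 + 4 = 8.

8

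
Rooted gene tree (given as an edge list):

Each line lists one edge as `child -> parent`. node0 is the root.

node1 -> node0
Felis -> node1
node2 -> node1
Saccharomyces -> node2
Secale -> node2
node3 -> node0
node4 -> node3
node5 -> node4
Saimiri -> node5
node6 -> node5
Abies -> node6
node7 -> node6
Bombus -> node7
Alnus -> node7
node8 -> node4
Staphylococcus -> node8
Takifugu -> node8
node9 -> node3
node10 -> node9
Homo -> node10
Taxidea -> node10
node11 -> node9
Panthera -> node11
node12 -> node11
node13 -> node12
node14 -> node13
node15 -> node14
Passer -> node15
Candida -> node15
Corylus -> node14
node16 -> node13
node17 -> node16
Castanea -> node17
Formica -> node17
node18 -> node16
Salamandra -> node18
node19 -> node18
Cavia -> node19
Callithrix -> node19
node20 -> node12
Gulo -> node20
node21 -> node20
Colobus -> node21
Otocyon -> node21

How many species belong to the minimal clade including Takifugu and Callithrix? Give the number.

20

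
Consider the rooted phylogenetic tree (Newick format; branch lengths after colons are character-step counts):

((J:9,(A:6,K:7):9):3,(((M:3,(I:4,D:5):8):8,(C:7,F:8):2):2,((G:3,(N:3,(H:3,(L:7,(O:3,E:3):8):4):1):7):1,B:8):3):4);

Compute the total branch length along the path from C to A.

33

The path runs C → … → MRCA → … → A; the MRCA is the root of the tree.
Branch lengths along that path: 7 + 2 + 2 + 4 + 3 + 9 + 6 = 33.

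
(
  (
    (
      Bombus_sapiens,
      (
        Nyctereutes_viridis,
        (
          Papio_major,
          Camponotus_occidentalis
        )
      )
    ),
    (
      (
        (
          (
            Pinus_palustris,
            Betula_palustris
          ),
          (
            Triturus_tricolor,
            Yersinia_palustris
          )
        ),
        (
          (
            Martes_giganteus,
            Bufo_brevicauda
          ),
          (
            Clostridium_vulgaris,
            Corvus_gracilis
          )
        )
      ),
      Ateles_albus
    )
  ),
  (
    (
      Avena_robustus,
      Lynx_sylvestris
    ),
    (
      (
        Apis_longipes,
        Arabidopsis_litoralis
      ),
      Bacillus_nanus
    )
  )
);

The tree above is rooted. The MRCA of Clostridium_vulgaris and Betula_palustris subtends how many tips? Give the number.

8

The MRCA of Clostridium_vulgaris and Betula_palustris is the node subtending (((Pinus_palustris,Betula_palustris),(Triturus_tricolor,Yersinia_palustris)),((Martes_giganteus,Bufo_brevicauda),(Clostridium_vulgaris,Corvus_gracilis))).
That clade contains 8 terminal taxa: Betula_palustris, Bufo_brevicauda, Clostridium_vulgaris, Corvus_gracilis, Martes_giganteus, Pinus_palustris, Triturus_tricolor, Yersinia_palustris.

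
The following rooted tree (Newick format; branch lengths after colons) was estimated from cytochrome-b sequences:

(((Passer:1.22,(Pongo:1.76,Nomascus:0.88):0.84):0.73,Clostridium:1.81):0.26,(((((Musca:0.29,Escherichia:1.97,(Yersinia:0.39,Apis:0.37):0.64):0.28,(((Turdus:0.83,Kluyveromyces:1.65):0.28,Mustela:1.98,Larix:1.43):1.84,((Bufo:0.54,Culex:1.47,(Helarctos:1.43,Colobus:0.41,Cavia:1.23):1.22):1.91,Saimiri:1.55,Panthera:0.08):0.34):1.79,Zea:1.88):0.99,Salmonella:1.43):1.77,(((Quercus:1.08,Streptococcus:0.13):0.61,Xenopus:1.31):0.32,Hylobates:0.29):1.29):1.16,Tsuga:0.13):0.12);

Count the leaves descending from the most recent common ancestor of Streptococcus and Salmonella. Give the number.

The MRCA of Streptococcus and Salmonella is the node subtending ((((Musca,Escherichia,(Yersinia,Apis)),(((Turdus,Kluyveromyces),Mustela,Larix),((Bufo,Culex,(Helarctos,Colobus,Cavia)),Saimiri,Panthera)),Zea),Salmonella),(((Quercus,Streptococcus),Xenopus),Hylobates)).
That clade contains 21 terminal taxa: Apis, Bufo, Cavia, Colobus, Culex, Escherichia, Helarctos, Hylobates, Kluyveromyces, Larix, Musca, Mustela, Panthera, Quercus, Saimiri, Salmonella, Streptococcus, Turdus, Xenopus, Yersinia, Zea.

21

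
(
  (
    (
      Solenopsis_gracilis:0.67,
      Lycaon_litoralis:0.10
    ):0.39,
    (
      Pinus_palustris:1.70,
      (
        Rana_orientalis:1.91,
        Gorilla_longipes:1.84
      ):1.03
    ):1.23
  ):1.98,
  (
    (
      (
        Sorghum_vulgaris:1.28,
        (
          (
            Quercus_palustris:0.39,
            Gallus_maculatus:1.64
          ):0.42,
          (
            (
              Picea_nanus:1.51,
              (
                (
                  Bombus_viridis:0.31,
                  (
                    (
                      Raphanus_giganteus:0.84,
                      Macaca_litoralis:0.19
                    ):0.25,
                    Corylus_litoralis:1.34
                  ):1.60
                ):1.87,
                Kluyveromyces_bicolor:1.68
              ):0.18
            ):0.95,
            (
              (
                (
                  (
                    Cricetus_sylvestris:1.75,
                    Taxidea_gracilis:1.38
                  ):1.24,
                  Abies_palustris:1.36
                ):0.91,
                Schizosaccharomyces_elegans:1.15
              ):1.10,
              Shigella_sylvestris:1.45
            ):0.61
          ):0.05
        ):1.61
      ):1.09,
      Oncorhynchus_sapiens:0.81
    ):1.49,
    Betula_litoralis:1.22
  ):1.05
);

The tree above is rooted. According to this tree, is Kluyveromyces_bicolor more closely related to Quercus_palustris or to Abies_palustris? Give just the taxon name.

The MRCA of Kluyveromyces_bicolor and Abies_palustris subtends ((Picea_nanus,((Bombus_viridis,((Raphanus_giganteus,Macaca_litoralis),Corylus_litoralis)),Kluyveromyces_bicolor)),((((Cricetus_sylvestris,Taxidea_gracilis),Abies_palustris),Schizosaccharomyces_elegans),Shigella_sylvestris)) (11 taxa).
The MRCA of Kluyveromyces_bicolor and Quercus_palustris subtends ((Quercus_palustris,Gallus_maculatus),((Picea_nanus,((Bombus_viridis,((Raphanus_giganteus,Macaca_litoralis),Corylus_litoralis)),Kluyveromyces_bicolor)),((((Cricetus_sylvestris,Taxidea_gracilis),Abies_palustris),Schizosaccharomyces_elegans),Shigella_sylvestris))) (13 taxa).
The first is nested inside the second, so Kluyveromyces_bicolor shares a more recent common ancestor with Abies_palustris.

Abies_palustris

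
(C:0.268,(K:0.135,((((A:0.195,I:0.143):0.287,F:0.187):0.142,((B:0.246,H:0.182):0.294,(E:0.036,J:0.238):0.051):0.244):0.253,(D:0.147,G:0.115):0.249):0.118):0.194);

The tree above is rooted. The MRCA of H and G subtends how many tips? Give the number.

9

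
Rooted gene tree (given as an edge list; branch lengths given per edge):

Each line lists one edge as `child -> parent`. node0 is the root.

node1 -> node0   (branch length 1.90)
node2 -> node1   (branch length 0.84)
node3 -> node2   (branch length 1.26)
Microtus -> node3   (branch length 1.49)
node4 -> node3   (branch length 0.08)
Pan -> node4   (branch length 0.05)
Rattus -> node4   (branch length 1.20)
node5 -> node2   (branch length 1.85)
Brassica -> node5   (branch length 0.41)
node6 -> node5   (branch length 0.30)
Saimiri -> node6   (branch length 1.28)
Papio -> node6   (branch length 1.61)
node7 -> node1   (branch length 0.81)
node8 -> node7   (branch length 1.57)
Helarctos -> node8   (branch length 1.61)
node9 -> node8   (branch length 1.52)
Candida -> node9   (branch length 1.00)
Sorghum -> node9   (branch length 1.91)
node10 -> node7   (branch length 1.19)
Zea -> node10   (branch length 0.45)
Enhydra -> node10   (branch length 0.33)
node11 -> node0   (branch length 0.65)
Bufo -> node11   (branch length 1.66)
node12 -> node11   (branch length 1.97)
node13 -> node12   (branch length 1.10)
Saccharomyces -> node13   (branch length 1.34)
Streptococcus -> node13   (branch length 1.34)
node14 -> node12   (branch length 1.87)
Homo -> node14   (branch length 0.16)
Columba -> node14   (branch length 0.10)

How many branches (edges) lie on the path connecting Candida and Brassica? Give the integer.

7

The MRCA of Candida and Brassica is the node subtending (((Microtus,(Pan,Rattus)),(Brassica,(Saimiri,Papio))),((Helarctos,(Candida,Sorghum)),(Zea,Enhydra))).
From Candida up to that node: 4 branches. From Brassica up to the same node: 3 branches. Total: 4 + 3 = 7.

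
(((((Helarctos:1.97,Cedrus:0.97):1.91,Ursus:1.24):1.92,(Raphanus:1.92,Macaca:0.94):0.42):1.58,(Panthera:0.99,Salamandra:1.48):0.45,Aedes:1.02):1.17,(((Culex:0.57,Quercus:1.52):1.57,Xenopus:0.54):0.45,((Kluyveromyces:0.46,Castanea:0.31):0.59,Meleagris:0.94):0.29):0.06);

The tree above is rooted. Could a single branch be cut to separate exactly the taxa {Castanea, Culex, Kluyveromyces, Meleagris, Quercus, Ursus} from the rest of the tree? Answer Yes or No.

The MRCA of the listed taxa is the root, so the smallest clade containing them is the whole tree.
That clade also contains Aedes, Cedrus, Helarctos, Macaca, Panthera, Raphanus, Salamandra, Xenopus, which are not in the proposed group, so the group is not monophyletic.

No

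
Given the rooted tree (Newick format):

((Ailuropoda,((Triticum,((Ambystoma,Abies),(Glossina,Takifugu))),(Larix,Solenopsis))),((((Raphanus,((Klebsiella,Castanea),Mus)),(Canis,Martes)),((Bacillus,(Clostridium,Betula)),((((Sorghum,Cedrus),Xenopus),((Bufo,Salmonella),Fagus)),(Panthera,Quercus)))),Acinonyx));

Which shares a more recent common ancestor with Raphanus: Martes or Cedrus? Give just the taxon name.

Martes

The MRCA of Raphanus and Martes subtends ((Raphanus,((Klebsiella,Castanea),Mus)),(Canis,Martes)) (6 taxa).
The MRCA of Raphanus and Cedrus subtends (((Raphanus,((Klebsiella,Castanea),Mus)),(Canis,Martes)),((Bacillus,(Clostridium,Betula)),((((Sorghum,Cedrus),Xenopus),((Bufo,Salmonella),Fagus)),(Panthera,Quercus)))) (17 taxa).
The first is nested inside the second, so Raphanus shares a more recent common ancestor with Martes.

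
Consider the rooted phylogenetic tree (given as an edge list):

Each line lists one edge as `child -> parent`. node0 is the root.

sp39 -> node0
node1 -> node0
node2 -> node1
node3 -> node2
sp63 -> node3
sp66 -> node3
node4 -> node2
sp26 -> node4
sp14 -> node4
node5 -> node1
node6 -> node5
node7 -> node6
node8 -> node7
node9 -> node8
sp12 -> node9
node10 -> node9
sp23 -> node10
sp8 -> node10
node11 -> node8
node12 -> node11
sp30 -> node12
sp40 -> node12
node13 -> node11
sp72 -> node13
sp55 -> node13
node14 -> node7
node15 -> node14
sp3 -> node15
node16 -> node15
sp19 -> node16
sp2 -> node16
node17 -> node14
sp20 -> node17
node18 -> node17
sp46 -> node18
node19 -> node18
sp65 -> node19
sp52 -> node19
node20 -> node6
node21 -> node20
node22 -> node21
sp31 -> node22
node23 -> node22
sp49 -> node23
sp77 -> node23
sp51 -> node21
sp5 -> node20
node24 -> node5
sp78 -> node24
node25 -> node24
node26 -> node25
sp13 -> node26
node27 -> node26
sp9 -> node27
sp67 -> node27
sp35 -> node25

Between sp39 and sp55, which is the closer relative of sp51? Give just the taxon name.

The MRCA of sp51 and sp55 subtends ((((sp12,(sp23,sp8)),((sp30,sp40),(sp72,sp55))),((sp3,(sp19,sp2)),(sp20,(sp46,(sp65,sp52))))),(((sp31,(sp49,sp77)),sp51),sp5)) (19 taxa).
The MRCA of sp51 and sp39 is the root, subtending the entire tree (29 taxa).
The first is nested inside the second, so sp51 shares a more recent common ancestor with sp55.

sp55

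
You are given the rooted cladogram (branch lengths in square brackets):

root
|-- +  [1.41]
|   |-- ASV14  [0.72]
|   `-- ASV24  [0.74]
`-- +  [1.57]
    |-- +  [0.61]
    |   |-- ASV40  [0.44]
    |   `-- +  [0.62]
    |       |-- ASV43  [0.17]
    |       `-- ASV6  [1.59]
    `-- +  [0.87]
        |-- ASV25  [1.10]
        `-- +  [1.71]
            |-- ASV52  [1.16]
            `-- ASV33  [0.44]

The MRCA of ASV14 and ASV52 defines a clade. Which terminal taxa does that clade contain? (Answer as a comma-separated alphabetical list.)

Tracing ASV14: it sits inside (ASV14,ASV24).
Tracing ASV52: it sits inside (ASV52,ASV33).
The smallest clade enclosing both is the whole tree (their MRCA is the root), so the answer is all 8 tips in alphabetical order.

ASV14, ASV24, ASV25, ASV33, ASV40, ASV43, ASV52, ASV6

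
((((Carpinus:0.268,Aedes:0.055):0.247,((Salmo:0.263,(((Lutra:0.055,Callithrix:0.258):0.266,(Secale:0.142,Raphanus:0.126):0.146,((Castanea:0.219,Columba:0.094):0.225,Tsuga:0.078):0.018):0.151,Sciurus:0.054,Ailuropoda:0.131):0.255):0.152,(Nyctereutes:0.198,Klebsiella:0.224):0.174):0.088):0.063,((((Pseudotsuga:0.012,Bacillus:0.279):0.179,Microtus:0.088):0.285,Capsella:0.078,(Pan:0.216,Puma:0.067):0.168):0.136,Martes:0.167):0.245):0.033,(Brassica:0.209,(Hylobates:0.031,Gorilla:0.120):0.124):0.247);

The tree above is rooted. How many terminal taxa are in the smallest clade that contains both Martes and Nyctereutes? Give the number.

21

The MRCA of Martes and Nyctereutes is the node subtending (((Carpinus,Aedes),((Salmo,(((Lutra,Callithrix),(Secale,Raphanus),((Castanea,Columba),Tsuga)),Sciurus,Ailuropoda)),(Nyctereutes,Klebsiella))),((((Pseudotsuga,Bacillus),Microtus),Capsella,(Pan,Puma)),Martes)).
That clade contains 21 terminal taxa: Aedes, Ailuropoda, Bacillus, Callithrix, Capsella, Carpinus, Castanea, Columba, Klebsiella, Lutra, Martes, Microtus, Nyctereutes, Pan, Pseudotsuga, Puma, Raphanus, Salmo, Sciurus, Secale, Tsuga.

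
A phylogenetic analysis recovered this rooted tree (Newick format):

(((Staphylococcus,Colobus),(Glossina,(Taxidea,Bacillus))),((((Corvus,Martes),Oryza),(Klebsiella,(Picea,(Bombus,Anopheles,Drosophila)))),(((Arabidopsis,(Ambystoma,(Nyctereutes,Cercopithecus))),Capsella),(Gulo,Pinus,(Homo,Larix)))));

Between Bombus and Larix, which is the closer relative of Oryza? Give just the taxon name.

The MRCA of Oryza and Bombus subtends (((Corvus,Martes),Oryza),(Klebsiella,(Picea,(Bombus,Anopheles,Drosophila)))) (8 taxa).
The MRCA of Oryza and Larix subtends ((((Corvus,Martes),Oryza),(Klebsiella,(Picea,(Bombus,Anopheles,Drosophila)))),(((Arabidopsis,(Ambystoma,(Nyctereutes,Cercopithecus))),Capsella),(Gulo,Pinus,(Homo,Larix)))) (17 taxa).
The first is nested inside the second, so Oryza shares a more recent common ancestor with Bombus.

Bombus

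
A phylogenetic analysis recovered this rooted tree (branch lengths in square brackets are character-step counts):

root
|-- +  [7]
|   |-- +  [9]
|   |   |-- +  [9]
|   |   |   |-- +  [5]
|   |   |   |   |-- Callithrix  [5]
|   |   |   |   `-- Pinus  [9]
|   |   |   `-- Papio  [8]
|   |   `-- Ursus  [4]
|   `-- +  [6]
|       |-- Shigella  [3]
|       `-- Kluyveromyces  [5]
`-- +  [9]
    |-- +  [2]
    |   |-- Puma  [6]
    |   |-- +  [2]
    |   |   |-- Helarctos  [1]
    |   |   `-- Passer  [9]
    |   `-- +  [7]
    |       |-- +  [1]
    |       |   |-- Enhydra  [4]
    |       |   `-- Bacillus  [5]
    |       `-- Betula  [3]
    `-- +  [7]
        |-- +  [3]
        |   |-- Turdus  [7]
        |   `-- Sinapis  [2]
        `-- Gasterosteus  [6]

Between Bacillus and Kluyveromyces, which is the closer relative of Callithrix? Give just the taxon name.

Kluyveromyces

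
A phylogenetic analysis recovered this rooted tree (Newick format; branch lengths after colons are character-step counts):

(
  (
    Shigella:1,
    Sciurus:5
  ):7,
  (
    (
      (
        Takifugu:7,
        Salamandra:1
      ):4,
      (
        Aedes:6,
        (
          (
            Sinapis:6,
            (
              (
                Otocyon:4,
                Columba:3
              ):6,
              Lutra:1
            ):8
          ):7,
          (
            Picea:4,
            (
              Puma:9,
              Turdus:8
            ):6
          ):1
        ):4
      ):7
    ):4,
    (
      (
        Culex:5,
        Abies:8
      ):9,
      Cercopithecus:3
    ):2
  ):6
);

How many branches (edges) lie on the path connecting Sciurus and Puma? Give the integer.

9

The MRCA of Sciurus and Puma is the root of the tree.
From Sciurus up to that node: 2 branches. From Puma up to the same node: 7 branches. Total: 2 + 7 = 9.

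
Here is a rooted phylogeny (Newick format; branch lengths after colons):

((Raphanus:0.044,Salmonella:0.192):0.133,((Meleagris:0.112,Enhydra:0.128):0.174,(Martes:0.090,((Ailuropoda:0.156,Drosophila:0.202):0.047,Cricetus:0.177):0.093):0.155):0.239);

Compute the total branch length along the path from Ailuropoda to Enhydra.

The path runs Ailuropoda → … → MRCA → … → Enhydra; the MRCA is the node subtending ((Meleagris,Enhydra),(Martes,((Ailuropoda,Drosophila),Cricetus))).
Branch lengths along that path: 0.156 + 0.047 + 0.093 + 0.155 + 0.174 + 0.128 = 0.753.

0.753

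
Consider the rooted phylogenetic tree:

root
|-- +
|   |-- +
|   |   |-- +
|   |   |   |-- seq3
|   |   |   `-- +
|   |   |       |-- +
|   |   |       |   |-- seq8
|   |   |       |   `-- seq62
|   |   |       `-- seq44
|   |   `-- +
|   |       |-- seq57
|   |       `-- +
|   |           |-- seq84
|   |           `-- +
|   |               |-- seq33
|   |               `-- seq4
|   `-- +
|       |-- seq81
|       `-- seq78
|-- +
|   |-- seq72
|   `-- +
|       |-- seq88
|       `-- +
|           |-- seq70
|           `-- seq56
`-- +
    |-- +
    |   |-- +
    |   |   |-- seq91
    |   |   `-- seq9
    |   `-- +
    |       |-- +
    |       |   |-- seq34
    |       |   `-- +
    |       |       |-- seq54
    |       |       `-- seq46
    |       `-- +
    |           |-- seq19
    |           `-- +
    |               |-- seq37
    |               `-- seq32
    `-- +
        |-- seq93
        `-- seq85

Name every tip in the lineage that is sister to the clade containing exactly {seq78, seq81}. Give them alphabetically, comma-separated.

seq3, seq33, seq4, seq44, seq57, seq62, seq8, seq84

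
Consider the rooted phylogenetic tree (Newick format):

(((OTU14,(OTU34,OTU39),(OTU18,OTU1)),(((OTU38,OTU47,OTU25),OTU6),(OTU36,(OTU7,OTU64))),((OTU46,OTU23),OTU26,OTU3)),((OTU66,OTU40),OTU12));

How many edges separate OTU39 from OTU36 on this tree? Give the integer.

The MRCA of OTU39 and OTU36 is the node subtending ((OTU14,(OTU34,OTU39),(OTU18,OTU1)),(((OTU38,OTU47,OTU25),OTU6),(OTU36,(OTU7,OTU64))),((OTU46,OTU23),OTU26,OTU3)).
From OTU39 up to that node: 3 branches. From OTU36 up to the same node: 3 branches. Total: 3 + 3 = 6.

6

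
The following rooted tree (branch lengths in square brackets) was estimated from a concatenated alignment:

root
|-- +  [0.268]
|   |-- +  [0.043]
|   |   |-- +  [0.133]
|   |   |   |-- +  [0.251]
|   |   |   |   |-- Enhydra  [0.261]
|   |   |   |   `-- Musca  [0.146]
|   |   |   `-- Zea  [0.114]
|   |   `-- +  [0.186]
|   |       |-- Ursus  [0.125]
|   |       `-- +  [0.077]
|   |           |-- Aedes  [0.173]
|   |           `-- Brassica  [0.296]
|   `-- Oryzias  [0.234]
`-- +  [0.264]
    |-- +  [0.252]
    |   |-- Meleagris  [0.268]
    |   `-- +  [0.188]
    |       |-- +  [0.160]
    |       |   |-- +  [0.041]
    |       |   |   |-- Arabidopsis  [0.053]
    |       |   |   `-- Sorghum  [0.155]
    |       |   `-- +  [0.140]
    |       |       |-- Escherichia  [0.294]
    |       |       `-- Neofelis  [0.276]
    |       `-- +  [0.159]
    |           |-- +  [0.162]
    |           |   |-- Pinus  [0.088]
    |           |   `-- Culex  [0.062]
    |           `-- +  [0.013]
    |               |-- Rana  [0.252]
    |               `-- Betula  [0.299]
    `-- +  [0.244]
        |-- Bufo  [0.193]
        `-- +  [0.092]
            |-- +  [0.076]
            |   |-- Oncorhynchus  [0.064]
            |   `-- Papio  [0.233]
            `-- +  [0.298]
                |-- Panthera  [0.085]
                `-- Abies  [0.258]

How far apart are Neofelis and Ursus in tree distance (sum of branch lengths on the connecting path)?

The path runs Neofelis → … → MRCA → … → Ursus; the MRCA is the root of the tree.
Branch lengths along that path: 0.276 + 0.140 + 0.160 + 0.188 + 0.252 + 0.264 + 0.268 + 0.043 + 0.186 + 0.125 = 1.902.

1.902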